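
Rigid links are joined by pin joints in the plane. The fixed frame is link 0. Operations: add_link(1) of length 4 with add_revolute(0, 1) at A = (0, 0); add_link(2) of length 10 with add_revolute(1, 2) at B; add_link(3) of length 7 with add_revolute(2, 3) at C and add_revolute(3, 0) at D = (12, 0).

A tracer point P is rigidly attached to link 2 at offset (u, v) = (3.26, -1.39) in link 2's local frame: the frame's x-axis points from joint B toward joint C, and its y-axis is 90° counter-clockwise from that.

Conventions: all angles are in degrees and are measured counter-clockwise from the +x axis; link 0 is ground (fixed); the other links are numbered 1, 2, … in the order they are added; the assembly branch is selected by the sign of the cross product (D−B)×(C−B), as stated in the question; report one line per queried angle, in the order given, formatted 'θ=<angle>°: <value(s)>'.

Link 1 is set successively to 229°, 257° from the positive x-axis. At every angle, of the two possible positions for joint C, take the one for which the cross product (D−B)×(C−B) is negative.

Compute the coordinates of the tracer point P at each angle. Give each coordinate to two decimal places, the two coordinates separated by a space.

A=(0,0), D=(12.00,0)
θ=229°: B = A + 4.00·(cos229°, sin229°) = (-2.6242, -3.0188)
θ=229°: |BD| = 14.9326
θ=229°: circle(B,10.00) ∩ circle(D,7.00): a=9.1740, h=3.9798
θ=229°:   candidates: C₊=(5.5557,2.7334) cross=59.428; C₋=(7.1649,-5.0618) cross=-59.428
θ=229°:   branch - wants cross < 0 → take C=(7.1649,-5.0618) (cross=-59.428)
θ=229°: ex = (C−B)/|BC| = (0.9789,-0.2043); ey = (0.2043,0.9789)
θ=229°: P = B + 3.26·ex + -1.39·ey = (0.2830,-5.0455)
θ=257°: B = A + 4.00·(cos257°, sin257°) = (-0.8998, -3.8975)
θ=257°: |BD| = 13.4757
θ=257°: circle(B,10.00) ∩ circle(D,7.00): a=8.6302, h=5.0518
θ=257°:   candidates: C₊=(5.9004,3.4344) cross=68.076; C₋=(8.8226,-6.2373) cross=-68.076
θ=257°:   branch - wants cross < 0 → take C=(8.8226,-6.2373) (cross=-68.076)
θ=257°: ex = (C−B)/|BC| = (0.9722,-0.2340); ey = (0.2340,0.9722)
θ=257°: P = B + 3.26·ex + -1.39·ey = (1.9445,-6.0117)

θ=229°: 0.28 -5.05
θ=257°: 1.94 -6.01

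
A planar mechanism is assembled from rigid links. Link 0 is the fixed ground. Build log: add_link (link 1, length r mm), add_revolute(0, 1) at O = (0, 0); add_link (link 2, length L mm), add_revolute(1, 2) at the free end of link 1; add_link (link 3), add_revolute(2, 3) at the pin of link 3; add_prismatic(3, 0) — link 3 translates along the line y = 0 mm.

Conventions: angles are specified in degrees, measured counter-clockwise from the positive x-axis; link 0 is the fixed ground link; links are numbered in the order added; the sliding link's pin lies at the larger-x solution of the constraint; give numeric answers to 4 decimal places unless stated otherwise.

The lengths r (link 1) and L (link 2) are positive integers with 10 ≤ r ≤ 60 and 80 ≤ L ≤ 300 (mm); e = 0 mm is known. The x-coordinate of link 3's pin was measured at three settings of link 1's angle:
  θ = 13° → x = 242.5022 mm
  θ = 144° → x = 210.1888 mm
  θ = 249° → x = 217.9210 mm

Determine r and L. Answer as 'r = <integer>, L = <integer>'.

constraint per measurement: (x − r cos θ)² + (r sin θ − e)² = L²
subtracting the θ₁ and θ₂ equations cancels the r² and L² terms:
r = (x₁² − x₂²) / (2[(x₁cos θ₁ + e sin θ₁) − (x₂cos θ₂ + e sin θ₂)]) = 18.0000 → r = 18
L² = (x₁ − r cos θ₁)² + (r sin θ₁ − e)² = 50624.9892 → L = 225.0000 → L = 225
check at θ₃=249°: x = 217.9210 (printed 217.9210) ✓

r = 18, L = 225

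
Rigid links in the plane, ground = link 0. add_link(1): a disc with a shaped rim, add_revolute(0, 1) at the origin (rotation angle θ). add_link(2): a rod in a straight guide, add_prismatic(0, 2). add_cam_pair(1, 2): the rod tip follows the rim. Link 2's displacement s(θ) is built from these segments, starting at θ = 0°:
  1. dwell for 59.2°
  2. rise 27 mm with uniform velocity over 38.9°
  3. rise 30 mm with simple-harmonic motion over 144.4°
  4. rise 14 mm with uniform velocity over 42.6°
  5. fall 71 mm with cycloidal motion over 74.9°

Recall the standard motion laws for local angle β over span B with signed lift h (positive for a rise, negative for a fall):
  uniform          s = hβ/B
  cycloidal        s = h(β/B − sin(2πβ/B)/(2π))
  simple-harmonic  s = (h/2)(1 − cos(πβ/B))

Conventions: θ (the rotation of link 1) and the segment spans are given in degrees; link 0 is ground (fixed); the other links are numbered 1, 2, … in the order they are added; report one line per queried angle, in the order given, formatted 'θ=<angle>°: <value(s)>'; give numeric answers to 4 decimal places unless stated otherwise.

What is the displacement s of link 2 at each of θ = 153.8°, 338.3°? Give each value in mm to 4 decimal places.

segment 1 (0° to 59.2°, dwell): s unchanged at 0.0000
segment 2 (59.2° to 98.1°, uniform, h = 27) is passed completely: s = 0.0000 + (27) = 27.0000
θ = 153.8° falls in segment 3 (98.1° to 242.5°, simple-harmonic, h = 30): β = 153.8 − 98.1 = 55.7°, B = 144.4°; Δs = 30/2·(1 − cos(π·0.3857)) = 9.7303; s = 27.0000 + 9.7303 = 36.7303
segment 3 (98.1° to 242.5°, simple-harmonic, h = 30) is passed completely: s = 27.0000 + (30) = 57.0000
segment 4 (242.5° to 285.1°, uniform, h = 14) is passed completely: s = 57.0000 + (14) = 71.0000
θ = 338.3° falls in segment 5 (285.1° to 360°, cycloidal, h = -71): β = 338.3 − 285.1 = 53.2°, B = 74.9°; Δs = -71·(0.7103 − sin(2π·0.7103)/(2π)) = -61.3798; s = 71.0000 − 61.3798 = 9.6202

θ=153.8°: 36.7303
θ=338.3°: 9.6202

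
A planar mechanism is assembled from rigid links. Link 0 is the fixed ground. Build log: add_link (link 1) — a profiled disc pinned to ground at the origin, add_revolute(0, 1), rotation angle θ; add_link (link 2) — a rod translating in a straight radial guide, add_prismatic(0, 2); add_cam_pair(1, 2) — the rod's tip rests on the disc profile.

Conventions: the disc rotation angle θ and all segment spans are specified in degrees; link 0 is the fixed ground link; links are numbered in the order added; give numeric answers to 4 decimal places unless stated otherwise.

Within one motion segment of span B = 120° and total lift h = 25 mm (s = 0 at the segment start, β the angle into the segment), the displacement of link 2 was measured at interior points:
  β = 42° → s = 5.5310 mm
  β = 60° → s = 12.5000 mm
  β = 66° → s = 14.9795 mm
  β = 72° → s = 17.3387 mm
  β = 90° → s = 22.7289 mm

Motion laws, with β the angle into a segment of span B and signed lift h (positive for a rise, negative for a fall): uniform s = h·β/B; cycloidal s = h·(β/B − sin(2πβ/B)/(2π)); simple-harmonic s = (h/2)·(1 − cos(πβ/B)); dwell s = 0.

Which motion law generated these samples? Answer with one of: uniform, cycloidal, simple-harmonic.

candidates at β/B = r: uniform s = h·r (linear in β); cycloidal s = h·(r − sin(2πr)/(2π)); simple-harmonic s = (h/2)(1 − cos(πr))
β=42°: printed 5.5310 | uniform 8.7500, cycloidal 5.5310, simple-harmonic 6.8251
β=60°: printed 12.5000 | uniform 12.5000, cycloidal 12.5000, simple-harmonic 12.5000
β=66°: printed 14.9795 | uniform 13.7500, cycloidal 14.9795, simple-harmonic 14.4554
β=72°: printed 17.3387 | uniform 15.0000, cycloidal 17.3387, simple-harmonic 16.3627
β=90°: printed 22.7289 | uniform 18.7500, cycloidal 22.7289, simple-harmonic 21.3388
only one law matches every sample → cycloidal

cycloidal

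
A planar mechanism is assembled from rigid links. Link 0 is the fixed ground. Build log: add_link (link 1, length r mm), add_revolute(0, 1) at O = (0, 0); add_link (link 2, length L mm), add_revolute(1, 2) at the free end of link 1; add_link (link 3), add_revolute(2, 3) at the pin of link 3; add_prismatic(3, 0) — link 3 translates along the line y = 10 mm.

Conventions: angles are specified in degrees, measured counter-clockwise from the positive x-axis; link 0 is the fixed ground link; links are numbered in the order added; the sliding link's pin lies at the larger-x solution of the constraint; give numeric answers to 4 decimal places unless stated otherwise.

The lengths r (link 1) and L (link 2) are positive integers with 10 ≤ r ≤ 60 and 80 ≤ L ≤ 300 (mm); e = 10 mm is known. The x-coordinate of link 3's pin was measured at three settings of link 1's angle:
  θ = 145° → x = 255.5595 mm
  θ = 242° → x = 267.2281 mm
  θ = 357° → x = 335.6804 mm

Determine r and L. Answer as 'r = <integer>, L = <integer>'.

constraint per measurement: (x − r cos θ)² + (r sin θ − e)² = L²
subtracting the θ₁ and θ₂ equations cancels the r² and L² terms:
r = (x₁² − x₂²) / (2[(x₁cos θ₁ + e sin θ₁) − (x₂cos θ₂ + e sin θ₂)]) = 43.9997 → r = 44
L² = (x₁ − r cos θ₁)² + (r sin θ₁ − e)² = 85264.0144 → L = 292.0000 → L = 292
check at θ₃=357°: x = 335.6804 (printed 335.6804) ✓

r = 44, L = 292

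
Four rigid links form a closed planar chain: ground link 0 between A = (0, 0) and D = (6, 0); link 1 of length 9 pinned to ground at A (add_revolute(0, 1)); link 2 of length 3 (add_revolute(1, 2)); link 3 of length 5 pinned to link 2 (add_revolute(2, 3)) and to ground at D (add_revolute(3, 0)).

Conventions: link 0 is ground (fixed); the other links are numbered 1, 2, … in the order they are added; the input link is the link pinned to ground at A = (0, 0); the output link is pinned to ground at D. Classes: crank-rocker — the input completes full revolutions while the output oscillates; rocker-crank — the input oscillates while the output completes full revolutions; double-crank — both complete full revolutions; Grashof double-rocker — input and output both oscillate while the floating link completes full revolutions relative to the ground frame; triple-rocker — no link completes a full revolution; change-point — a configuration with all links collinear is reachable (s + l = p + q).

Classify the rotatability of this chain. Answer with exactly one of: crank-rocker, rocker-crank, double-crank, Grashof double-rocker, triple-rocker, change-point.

lengths: ground=6, input=9, coupler=3, output=5
sorted: s=3 (shortest), l=9 (longest), p+q=11
s + l = 12 vs p + q = 11
s + l > p + q → non-Grashof → no link fully rotates → triple-rocker

triple-rocker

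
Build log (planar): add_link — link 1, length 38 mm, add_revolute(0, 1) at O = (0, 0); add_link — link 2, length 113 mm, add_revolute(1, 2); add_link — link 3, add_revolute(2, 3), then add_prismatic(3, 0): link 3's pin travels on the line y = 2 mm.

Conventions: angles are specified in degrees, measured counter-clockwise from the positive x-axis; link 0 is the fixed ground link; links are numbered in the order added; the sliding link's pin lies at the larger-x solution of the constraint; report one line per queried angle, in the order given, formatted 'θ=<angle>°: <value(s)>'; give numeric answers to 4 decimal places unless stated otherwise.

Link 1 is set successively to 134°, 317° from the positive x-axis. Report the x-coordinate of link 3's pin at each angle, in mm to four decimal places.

geometry: r = 38 mm, L = 113 mm, e = 2 mm
θ=134°: crank pin P = (r cos θ, r sin θ) = (-26.397018, 27.334912)
θ=134°: h = r sin θ − e = 27.334912 − 2 = 25.334912
θ=134°: x = r cos θ + √(L² − h²) = -26.397018 + 110.123305 = 83.726287
θ=317°: crank pin P = (r cos θ, r sin θ) = (27.791441, -25.915938)
θ=317°: h = r sin θ − e = -25.915938 − 2 = -27.915938
θ=317°: x = r cos θ + √(L² − h²) = 27.791441 + 109.497490 = 137.288931

θ=134°: 83.7263
θ=317°: 137.2889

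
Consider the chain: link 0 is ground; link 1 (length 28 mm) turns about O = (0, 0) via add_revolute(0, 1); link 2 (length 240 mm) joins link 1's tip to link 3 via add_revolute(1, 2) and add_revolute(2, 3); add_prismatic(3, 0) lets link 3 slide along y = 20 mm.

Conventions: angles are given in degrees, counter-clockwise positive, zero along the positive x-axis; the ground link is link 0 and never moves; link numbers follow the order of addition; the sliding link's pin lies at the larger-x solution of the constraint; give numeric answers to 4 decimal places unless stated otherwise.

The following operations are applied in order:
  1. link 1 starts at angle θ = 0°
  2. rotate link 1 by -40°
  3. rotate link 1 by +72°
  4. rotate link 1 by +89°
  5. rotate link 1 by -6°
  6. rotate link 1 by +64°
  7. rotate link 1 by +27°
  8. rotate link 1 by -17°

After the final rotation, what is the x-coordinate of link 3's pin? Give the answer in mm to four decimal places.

geometry: r = 28 mm, L = 240 mm, e = 20 mm; θ starts at 0°
rotate link 1 by -40°: θ ← 0° -40° = -40°
rotate link 1 by +72°: θ ← -40° +72° = 32°
rotate link 1 by +89°: θ ← 32° +89° = 121°
rotate link 1 by -6°: θ ← 121° -6° = 115°
rotate link 1 by +64°: θ ← 115° +64° = 179°
rotate link 1 by +27°: θ ← 179° +27° = 206°
rotate link 1 by -17°: θ ← 206° -17° = 189°
crank pin P = (r cos θ, r sin θ) = (-27.655274, -4.380165)
h = r sin θ − e = -4.380165 − 20 = -24.380165
x = r cos θ + √(L² − h²) = -27.655274 + 238.758471 = 211.103198

211.1032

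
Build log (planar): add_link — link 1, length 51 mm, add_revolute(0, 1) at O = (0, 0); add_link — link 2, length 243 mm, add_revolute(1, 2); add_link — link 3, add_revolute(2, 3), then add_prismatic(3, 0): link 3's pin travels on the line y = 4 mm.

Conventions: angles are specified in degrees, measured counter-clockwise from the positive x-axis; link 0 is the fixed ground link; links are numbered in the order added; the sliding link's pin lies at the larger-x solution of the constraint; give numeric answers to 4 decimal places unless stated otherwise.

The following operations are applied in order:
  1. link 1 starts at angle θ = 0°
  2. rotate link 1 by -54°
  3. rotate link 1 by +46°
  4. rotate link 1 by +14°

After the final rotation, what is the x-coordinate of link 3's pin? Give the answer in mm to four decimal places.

geometry: r = 51 mm, L = 243 mm, e = 4 mm; θ starts at 0°
rotate link 1 by -54°: θ ← 0° -54° = -54°
rotate link 1 by +46°: θ ← -54° +46° = -8°
rotate link 1 by +14°: θ ← -8° +14° = 6°
crank pin P = (r cos θ, r sin θ) = (50.720617, 5.330952)
h = r sin θ − e = 5.330952 − 4 = 1.330952
x = r cos θ + √(L² − h²) = 50.720617 + 242.996355 = 293.716972

293.7170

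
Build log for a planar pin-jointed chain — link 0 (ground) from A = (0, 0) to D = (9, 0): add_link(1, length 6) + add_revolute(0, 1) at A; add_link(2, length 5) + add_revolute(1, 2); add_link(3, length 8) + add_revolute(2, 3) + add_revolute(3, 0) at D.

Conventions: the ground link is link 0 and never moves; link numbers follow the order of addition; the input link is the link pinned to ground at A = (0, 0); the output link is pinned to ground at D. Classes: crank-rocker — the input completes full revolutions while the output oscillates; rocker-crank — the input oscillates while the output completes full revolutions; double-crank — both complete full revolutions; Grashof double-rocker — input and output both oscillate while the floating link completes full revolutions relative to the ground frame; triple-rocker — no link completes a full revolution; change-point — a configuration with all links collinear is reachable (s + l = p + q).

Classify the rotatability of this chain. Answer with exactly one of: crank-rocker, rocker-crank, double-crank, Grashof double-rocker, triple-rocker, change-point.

lengths: ground=9, input=6, coupler=5, output=8
sorted: s=5 (shortest), l=9 (longest), p+q=14
s + l = 14 vs p + q = 14
s + l = p + q → change-point (collinear configuration reachable)

change-point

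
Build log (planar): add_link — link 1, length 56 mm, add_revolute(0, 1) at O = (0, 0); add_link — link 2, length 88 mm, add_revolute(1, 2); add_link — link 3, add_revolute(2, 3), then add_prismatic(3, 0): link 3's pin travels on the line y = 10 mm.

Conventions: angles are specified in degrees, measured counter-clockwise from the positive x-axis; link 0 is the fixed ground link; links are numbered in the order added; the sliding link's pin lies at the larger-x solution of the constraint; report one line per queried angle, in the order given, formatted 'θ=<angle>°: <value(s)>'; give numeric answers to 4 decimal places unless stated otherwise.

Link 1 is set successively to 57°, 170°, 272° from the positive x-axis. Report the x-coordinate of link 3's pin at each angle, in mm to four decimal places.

geometry: r = 56 mm, L = 88 mm, e = 10 mm
θ=57°: crank pin P = (r cos θ, r sin θ) = (30.499786, 46.965552)
θ=57°: h = r sin θ − e = 46.965552 − 10 = 36.965552
θ=57°: x = r cos θ + √(L² − h²) = 30.499786 + 79.859552 = 110.359338
θ=170°: crank pin P = (r cos θ, r sin θ) = (-55.149234, 9.724298)
θ=170°: h = r sin θ − e = 9.724298 − 10 = -0.275702
θ=170°: x = r cos θ + √(L² − h²) = -55.149234 + 87.999568 = 32.850334
θ=272°: crank pin P = (r cos θ, r sin θ) = (1.954372, -55.965886)
θ=272°: h = r sin θ − e = -55.965886 − 10 = -65.965886
θ=272°: x = r cos θ + √(L² − h²) = 1.954372 + 58.245187 = 60.199559

θ=57°: 110.3593
θ=170°: 32.8503
θ=272°: 60.1996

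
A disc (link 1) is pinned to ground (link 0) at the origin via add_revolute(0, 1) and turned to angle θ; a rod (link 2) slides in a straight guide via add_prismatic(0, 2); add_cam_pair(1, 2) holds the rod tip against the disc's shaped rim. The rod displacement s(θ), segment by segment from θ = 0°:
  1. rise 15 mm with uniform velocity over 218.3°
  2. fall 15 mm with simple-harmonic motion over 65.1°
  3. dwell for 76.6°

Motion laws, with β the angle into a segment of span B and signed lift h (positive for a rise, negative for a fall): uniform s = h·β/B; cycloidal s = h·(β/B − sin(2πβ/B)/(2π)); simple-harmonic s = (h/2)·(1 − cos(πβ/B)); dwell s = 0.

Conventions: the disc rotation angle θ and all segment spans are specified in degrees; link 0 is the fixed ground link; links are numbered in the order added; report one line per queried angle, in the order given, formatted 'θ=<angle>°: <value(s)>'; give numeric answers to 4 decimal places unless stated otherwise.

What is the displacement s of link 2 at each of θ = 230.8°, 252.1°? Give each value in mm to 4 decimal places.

segment 1 (0° to 218.3°, uniform, h = 15) is passed completely: s = 0.0000 + (15) = 15.0000
θ = 230.8° falls in segment 2 (218.3° to 283.4°, simple-harmonic, h = -15): β = 230.8 − 218.3 = 12.5°, B = 65.1°; Δs = -15/2·(1 − cos(π·0.1920)) = -1.3237; s = 15.0000 − 1.3237 = 13.6763
θ = 252.1° falls in segment 2 (218.3° to 283.4°, simple-harmonic, h = -15): β = 252.1 − 218.3 = 33.8°, B = 65.1°; Δs = -15/2·(1 − cos(π·0.5192)) = -7.9521; s = 15.0000 − 7.9521 = 7.0479

θ=230.8°: 13.6763
θ=252.1°: 7.0479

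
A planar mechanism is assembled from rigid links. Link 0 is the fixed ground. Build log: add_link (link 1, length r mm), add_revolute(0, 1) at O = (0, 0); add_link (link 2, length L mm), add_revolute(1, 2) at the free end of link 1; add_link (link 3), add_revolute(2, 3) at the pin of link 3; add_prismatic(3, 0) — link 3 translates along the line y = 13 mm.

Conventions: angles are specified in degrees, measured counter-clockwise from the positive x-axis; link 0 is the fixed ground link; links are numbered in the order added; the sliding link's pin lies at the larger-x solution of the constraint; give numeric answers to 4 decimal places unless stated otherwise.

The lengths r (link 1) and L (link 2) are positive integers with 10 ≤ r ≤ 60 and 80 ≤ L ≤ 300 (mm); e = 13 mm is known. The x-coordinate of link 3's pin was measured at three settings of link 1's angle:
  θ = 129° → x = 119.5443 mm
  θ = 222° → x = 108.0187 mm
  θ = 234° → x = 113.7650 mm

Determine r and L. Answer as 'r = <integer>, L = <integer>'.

constraint per measurement: (x − r cos θ)² + (r sin θ − e)² = L²
subtracting the θ₁ and θ₂ equations cancels the r² and L² terms:
r = (x₁² − x₂²) / (2[(x₁cos θ₁ + e sin θ₁) − (x₂cos θ₂ + e sin θ₂)]) = 55.0004 → r = 55
L² = (x₁ − r cos θ₁)² + (r sin θ₁ − e)² = 24649.0042 → L = 157.0000 → L = 157
check at θ₃=234°: x = 113.7650 (printed 113.7650) ✓

r = 55, L = 157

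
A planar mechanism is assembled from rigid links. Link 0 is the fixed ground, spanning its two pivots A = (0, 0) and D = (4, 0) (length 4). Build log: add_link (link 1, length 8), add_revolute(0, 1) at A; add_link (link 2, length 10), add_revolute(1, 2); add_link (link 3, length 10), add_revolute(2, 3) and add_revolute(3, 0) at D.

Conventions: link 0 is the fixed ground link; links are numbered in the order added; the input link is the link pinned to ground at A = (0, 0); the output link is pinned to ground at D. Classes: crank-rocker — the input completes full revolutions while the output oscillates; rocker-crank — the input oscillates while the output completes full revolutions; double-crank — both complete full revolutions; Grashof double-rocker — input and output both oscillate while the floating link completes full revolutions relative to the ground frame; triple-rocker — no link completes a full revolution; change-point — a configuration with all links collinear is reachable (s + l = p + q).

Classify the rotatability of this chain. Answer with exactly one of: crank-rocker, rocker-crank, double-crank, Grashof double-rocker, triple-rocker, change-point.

lengths: ground=4, input=8, coupler=10, output=10
sorted: s=4 (shortest), l=10 (longest), p+q=18
s + l = 14 vs p + q = 18
s + l < p + q (Grashof) with shortest = ground link → double-crank

double-crank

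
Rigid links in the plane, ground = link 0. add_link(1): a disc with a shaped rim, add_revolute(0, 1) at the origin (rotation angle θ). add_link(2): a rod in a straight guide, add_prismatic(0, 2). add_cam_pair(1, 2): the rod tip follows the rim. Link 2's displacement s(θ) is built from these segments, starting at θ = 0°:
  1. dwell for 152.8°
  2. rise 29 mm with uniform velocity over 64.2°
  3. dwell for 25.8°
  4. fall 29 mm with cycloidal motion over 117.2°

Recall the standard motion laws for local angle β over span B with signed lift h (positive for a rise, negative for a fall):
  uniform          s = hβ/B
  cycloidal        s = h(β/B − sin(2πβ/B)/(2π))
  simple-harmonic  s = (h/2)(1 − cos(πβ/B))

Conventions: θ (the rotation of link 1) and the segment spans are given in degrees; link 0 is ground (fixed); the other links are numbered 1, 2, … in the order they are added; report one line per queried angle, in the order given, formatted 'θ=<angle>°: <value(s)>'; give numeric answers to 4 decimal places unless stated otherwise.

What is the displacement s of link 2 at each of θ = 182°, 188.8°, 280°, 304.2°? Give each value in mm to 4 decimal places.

segment 1 (0° to 152.8°, dwell): s unchanged at 0.0000
θ = 182° falls in segment 2 (152.8° to 217°, uniform, h = 29): β = 182 − 152.8 = 29.2°, B = 64.2°; Δs = 29·29.2/64.2 = 13.1900; s = 0.0000 + 13.1900 = 13.1900
θ = 188.8° falls in segment 2 (152.8° to 217°, uniform, h = 29): β = 188.8 − 152.8 = 36°, B = 64.2°; Δs = 29·36/64.2 = 16.2617; s = 0.0000 + 16.2617 = 16.2617
segment 2 (152.8° to 217°, uniform, h = 29) is passed completely: s = 0.0000 + (29) = 29.0000
segment 3 (217° to 242.8°, dwell): s unchanged at 29.0000
θ = 280° falls in segment 4 (242.8° to 360°, cycloidal, h = -29): β = 280 − 242.8 = 37.2°, B = 117.2°; Δs = -29·(0.3174 − sin(2π·0.3174)/(2π)) = -4.9971; s = 29.0000 − 4.9971 = 24.0029
θ = 304.2° falls in segment 4 (242.8° to 360°, cycloidal, h = -29): β = 304.2 − 242.8 = 61.4°, B = 117.2°; Δs = -29·(0.5239 − sin(2π·0.5239)/(2π)) = -15.8831; s = 29.0000 − 15.8831 = 13.1169

θ=182°: 13.1900
θ=188.8°: 16.2617
θ=280°: 24.0029
θ=304.2°: 13.1169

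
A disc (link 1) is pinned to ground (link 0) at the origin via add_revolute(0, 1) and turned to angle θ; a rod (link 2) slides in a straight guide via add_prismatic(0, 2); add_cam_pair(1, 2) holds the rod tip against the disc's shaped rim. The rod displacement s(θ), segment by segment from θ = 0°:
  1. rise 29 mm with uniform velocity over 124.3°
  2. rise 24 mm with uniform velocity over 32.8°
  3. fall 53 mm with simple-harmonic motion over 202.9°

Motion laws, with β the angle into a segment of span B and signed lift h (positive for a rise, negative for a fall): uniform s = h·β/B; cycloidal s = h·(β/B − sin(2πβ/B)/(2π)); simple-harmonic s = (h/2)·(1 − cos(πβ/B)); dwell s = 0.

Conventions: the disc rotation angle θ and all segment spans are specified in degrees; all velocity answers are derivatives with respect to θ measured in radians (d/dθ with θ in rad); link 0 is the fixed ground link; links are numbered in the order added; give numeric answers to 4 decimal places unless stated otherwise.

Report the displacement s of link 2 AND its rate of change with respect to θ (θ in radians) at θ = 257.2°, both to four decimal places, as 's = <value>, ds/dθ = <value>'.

segment 1 (0° to 124.3°, uniform, h = 29) is passed completely: s = 0.0000 + (29) = 29.0000
segment 2 (124.3° to 157.1°, uniform, h = 24) is passed completely: s = 29.0000 + (24) = 53.0000
θ = 257.2° falls in segment 3 (157.1° to 360°, simple-harmonic, h = -53): β = 257.2 − 157.1 = 100.1°, B = 202.9°; Δs = -53/2·(1 − cos(π·0.4933)) = -25.9461; s = 53.0000 − 25.9461 = 27.0539
velocity in seg [157.1°–360°] (simple-harmonic), θ in radians: β = 100.1° = 1.7471 rad, B = 202.9° = 3.5413 rad; ds/dθ = (πh/(2B)) sin(πβ/B) = (π·(-53)/(2·3.5413)) sin(π·0.4933) = -23.503982 mm/rad

s = 27.0539, ds/dθ = -23.5040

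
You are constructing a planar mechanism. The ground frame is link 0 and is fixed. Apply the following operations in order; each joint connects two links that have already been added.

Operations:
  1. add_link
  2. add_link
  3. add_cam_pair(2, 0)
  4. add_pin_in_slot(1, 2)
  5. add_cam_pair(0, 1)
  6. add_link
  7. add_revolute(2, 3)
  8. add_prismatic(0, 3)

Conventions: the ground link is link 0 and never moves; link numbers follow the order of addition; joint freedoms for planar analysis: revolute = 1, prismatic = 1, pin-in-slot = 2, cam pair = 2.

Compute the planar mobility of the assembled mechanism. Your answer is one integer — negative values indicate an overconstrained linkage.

ground; <1,0,0>
#1 <2,0,0>
#2 <3,0,0>
C:2↔0 J2 <3,0,1>
PS:1↔2 J2 <3,0,2>
C:0↔1 J2 <3,0,3>
#3 <4,0,3>
R:2↔3 J1 <4,1,3>
P:0↔3 J1 <4,2,3>
3×3 − 2×2 − 1×3 = 2

M = 2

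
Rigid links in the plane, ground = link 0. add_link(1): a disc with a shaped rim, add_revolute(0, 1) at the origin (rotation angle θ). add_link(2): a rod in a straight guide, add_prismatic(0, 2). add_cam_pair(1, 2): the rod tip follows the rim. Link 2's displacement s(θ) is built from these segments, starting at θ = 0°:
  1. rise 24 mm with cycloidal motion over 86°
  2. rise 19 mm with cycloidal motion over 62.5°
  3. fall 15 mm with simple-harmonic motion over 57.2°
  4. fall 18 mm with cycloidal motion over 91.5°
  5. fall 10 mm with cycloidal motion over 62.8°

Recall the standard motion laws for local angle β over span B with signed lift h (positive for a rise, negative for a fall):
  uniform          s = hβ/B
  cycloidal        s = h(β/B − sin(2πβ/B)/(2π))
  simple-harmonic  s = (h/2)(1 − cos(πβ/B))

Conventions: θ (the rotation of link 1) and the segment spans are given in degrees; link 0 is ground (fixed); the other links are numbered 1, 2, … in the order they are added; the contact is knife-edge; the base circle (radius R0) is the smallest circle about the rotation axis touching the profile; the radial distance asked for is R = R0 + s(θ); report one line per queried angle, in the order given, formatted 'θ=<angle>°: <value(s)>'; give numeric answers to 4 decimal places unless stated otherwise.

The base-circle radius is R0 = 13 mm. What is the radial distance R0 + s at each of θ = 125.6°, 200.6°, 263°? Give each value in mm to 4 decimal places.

segment 1 (0° to 86°, cycloidal, h = 24) is passed completely: s = 0.0000 + (24) = 24.0000
θ = 125.6° falls in segment 2 (86° to 148.5°, cycloidal, h = 19): β = 125.6 − 86 = 39.6°, B = 62.5°; Δs = 19·(0.6336 − sin(2π·0.6336)/(2π)) = 14.2890; s = 24.0000 + 14.2890 = 38.2890
segment 2 (86° to 148.5°, cycloidal, h = 19) is passed completely: s = 24.0000 + (19) = 43.0000
θ = 200.6° falls in segment 3 (148.5° to 205.7°, simple-harmonic, h = -15): β = 200.6 − 148.5 = 52.1°, B = 57.2°; Δs = -15/2·(1 − cos(π·0.9108)) = -14.7077; s = 43.0000 − 14.7077 = 28.2923
segment 3 (148.5° to 205.7°, simple-harmonic, h = -15) is passed completely: s = 43.0000 + (-15) = 28.0000
θ = 263° falls in segment 4 (205.7° to 297.2°, cycloidal, h = -18): β = 263 − 205.7 = 57.3°, B = 91.5°; Δs = -18·(0.6262 − sin(2π·0.6262)/(2π)) = -13.3134; s = 28.0000 − 13.3134 = 14.6866
θ=125.6°: R = R0 + s = 13 + 38.2890 = 51.2890
θ=200.6°: R = R0 + s = 13 + 28.2923 = 41.2923
θ=263°: R = R0 + s = 13 + 14.6866 = 27.6866

θ=125.6°: 51.2890
θ=200.6°: 41.2923
θ=263°: 27.6866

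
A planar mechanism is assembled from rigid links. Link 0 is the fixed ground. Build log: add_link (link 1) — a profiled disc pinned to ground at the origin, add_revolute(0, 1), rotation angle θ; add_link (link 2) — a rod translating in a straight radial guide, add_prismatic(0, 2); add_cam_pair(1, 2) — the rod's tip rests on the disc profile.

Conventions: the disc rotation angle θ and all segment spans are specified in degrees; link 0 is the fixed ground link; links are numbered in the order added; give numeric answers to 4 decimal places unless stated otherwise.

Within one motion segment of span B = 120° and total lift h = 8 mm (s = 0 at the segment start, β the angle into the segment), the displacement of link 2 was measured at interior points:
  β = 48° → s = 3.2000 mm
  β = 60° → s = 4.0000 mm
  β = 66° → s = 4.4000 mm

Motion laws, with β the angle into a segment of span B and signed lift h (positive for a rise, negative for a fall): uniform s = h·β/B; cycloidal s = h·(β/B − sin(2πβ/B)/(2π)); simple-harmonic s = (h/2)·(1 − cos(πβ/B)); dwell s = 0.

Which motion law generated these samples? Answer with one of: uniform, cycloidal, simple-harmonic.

candidates at β/B = r: uniform s = h·r (linear in β); cycloidal s = h·(r − sin(2πr)/(2π)); simple-harmonic s = (h/2)(1 − cos(πr))
β=48°: printed 3.2000 | uniform 3.2000, cycloidal 2.4516, simple-harmonic 2.7639
β=60°: printed 4.0000 | uniform 4.0000, cycloidal 4.0000, simple-harmonic 4.0000
β=66°: printed 4.4000 | uniform 4.4000, cycloidal 4.7935, simple-harmonic 4.6257
only one law matches every sample → uniform

uniform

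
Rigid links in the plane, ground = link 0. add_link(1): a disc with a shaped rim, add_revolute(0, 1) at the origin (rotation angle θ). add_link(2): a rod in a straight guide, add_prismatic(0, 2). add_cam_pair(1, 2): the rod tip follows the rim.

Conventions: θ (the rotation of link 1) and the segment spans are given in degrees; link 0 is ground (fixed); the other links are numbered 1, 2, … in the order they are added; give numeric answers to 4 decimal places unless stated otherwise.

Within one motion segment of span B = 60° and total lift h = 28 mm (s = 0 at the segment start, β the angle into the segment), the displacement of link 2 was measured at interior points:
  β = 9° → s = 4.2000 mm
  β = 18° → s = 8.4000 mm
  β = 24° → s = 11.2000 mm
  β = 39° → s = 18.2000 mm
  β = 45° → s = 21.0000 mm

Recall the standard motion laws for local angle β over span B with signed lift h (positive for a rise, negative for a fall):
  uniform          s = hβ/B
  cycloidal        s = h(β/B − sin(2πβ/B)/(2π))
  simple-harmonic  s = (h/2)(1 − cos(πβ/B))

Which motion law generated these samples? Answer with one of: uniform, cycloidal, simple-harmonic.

candidates at β/B = r: uniform s = h·r (linear in β); cycloidal s = h·(r − sin(2πr)/(2π)); simple-harmonic s = (h/2)(1 − cos(πr))
β=9°: printed 4.2000 | uniform 4.2000, cycloidal 0.5947, simple-harmonic 1.5259
β=18°: printed 8.4000 | uniform 8.4000, cycloidal 4.1618, simple-harmonic 5.7710
β=24°: printed 11.2000 | uniform 11.2000, cycloidal 8.5806, simple-harmonic 9.6738
β=39°: printed 18.2000 | uniform 18.2000, cycloidal 21.8053, simple-harmonic 20.3559
β=45°: printed 21.0000 | uniform 21.0000, cycloidal 25.4563, simple-harmonic 23.8995
only one law matches every sample → uniform

uniform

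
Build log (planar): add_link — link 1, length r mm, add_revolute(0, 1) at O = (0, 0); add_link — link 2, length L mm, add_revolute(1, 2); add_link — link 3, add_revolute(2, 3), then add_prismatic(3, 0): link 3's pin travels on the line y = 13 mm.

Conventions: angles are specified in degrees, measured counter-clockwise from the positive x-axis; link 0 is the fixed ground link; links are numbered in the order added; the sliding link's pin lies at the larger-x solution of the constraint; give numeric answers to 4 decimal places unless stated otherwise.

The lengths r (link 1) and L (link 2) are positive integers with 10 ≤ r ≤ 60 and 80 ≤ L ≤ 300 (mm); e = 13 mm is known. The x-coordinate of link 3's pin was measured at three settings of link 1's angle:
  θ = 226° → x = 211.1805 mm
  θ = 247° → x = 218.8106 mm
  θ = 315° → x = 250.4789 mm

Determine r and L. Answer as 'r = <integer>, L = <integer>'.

constraint per measurement: (x − r cos θ)² + (r sin θ − e)² = L²
subtracting the θ₁ and θ₂ equations cancels the r² and L² terms:
r = (x₁² − x₂²) / (2[(x₁cos θ₁ + e sin θ₁) − (x₂cos θ₂ + e sin θ₂)]) = 28.0000 → r = 28
L² = (x₁ − r cos θ₁)² + (r sin θ₁ − e)² = 54288.9879 → L = 233.0000 → L = 233
check at θ₃=315°: x = 250.4789 (printed 250.4789) ✓

r = 28, L = 233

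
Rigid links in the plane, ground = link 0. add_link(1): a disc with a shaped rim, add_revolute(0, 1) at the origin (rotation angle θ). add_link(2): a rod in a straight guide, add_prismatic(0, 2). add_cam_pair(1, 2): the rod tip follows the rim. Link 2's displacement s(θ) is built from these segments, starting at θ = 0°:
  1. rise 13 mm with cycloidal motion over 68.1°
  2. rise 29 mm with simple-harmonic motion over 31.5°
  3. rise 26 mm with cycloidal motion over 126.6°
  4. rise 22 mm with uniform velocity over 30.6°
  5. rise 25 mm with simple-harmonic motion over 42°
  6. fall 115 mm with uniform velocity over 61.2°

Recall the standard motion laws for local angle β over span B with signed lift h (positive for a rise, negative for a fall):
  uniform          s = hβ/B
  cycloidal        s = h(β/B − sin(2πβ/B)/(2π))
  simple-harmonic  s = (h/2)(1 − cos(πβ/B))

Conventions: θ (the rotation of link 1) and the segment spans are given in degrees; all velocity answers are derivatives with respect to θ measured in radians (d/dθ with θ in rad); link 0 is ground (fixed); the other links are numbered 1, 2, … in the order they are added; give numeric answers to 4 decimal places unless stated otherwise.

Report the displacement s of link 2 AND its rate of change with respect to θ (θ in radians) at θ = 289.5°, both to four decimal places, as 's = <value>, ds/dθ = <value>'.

segment 1 (0° to 68.1°, cycloidal, h = 13) is passed completely: s = 0.0000 + (13) = 13.0000
segment 2 (68.1° to 99.6°, simple-harmonic, h = 29) is passed completely: s = 13.0000 + (29) = 42.0000
segment 3 (99.6° to 226.2°, cycloidal, h = 26) is passed completely: s = 42.0000 + (26) = 68.0000
segment 4 (226.2° to 256.8°, uniform, h = 22) is passed completely: s = 68.0000 + (22) = 90.0000
θ = 289.5° falls in segment 5 (256.8° to 298.8°, simple-harmonic, h = 25): β = 289.5 − 256.8 = 32.7°, B = 42°; Δs = 25/2·(1 − cos(π·0.7786)) = 22.0956; s = 90.0000 + 22.0956 = 112.0956
velocity in seg [256.8°–298.8°] (simple-harmonic), θ in radians: β = 32.7° = 0.5707 rad, B = 42° = 0.7330 rad; ds/dθ = (πh/(2B)) sin(πβ/B) = (π·25/(2·0.7330)) sin(π·0.7786) = 34.332622 mm/rad

s = 112.0956, ds/dθ = 34.3326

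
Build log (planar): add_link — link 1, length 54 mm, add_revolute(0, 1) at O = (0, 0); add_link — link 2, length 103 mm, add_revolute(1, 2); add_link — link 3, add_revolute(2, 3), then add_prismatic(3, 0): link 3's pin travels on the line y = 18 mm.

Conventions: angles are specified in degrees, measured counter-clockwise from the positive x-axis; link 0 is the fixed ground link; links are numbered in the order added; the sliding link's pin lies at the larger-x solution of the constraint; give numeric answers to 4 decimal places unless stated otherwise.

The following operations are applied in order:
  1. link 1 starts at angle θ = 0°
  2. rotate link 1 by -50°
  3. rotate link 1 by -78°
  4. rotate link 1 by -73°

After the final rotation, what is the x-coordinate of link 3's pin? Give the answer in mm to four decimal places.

geometry: r = 54 mm, L = 103 mm, e = 18 mm; θ starts at 0°
rotate link 1 by -50°: θ ← 0° -50° = -50°
rotate link 1 by -78°: θ ← -50° -78° = -128°
rotate link 1 by -73°: θ ← -128° -73° = -201°
crank pin P = (r cos θ, r sin θ) = (-50.413343, 19.351869)
h = r sin θ − e = 19.351869 − 18 = 1.351869
x = r cos θ + √(L² − h²) = -50.413343 + 102.991128 = 52.577785

52.5778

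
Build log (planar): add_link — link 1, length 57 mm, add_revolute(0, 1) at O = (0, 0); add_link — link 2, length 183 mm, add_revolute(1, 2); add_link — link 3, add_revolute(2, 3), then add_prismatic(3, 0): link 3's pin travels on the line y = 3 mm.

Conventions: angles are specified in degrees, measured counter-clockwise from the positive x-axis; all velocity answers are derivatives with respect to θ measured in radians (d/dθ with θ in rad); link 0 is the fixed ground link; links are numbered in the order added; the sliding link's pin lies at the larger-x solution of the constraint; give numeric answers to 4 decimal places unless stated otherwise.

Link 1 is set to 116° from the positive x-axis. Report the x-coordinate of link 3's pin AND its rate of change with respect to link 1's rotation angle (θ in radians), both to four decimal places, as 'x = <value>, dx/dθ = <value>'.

geometry: r = 57 mm, L = 183 mm, e = 3 mm
crank pin P = (r cos θ, r sin θ) = (-24.987155, 51.231261)
h = r sin θ − e = 51.231261 − 3 = 48.231261
x = r cos θ + √(L² − h²) = -24.987155 + 176.529730 = 151.542574
dx/dθ = −r sin θ − h·r cos θ/√(L² − h²) (θ in radians; h = 48.231261) = -44.404297

x = 151.5426, dx/dθ = -44.4043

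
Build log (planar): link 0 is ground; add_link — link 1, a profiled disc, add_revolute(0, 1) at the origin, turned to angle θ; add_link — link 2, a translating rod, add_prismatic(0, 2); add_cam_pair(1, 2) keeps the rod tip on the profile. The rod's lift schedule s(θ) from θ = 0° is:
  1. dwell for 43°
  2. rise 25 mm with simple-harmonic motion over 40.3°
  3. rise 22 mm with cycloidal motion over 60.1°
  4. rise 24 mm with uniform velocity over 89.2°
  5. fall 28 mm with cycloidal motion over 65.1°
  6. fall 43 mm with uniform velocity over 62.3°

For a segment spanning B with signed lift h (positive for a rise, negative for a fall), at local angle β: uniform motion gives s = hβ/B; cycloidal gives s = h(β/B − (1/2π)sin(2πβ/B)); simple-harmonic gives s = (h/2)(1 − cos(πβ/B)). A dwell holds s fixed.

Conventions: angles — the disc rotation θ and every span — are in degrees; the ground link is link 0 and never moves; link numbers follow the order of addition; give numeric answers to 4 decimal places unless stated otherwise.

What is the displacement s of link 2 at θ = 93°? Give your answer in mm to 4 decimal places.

seg 1 [0°–43°] dwell: s stays 0.0000
seg 2 [43°–83.3°] simple-harmonic, h=25: full span → s += 25 → s = 25.0000
seg 3 [83.3°–143.4°] cycloidal, h=22: θ=93° here. β=9.7, B=60.1. 22·(0.1614 − sin(2π·0.1614)/(2π)) = 0.5780 → s = 25.5780

25.5780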